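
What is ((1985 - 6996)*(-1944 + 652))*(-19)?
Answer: -123010028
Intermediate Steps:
((1985 - 6996)*(-1944 + 652))*(-19) = -5011*(-1292)*(-19) = 6474212*(-19) = -123010028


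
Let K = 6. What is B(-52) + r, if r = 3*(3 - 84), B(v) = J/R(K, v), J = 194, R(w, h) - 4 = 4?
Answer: -875/4 ≈ -218.75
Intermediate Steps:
R(w, h) = 8 (R(w, h) = 4 + 4 = 8)
B(v) = 97/4 (B(v) = 194/8 = 194*(⅛) = 97/4)
r = -243 (r = 3*(-81) = -243)
B(-52) + r = 97/4 - 243 = -875/4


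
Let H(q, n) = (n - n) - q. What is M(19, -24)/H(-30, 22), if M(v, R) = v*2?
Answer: 19/15 ≈ 1.2667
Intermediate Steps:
H(q, n) = -q (H(q, n) = 0 - q = -q)
M(v, R) = 2*v
M(19, -24)/H(-30, 22) = (2*19)/((-1*(-30))) = 38/30 = 38*(1/30) = 19/15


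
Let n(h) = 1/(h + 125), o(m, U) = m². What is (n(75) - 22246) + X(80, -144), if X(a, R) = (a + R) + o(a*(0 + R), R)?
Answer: 26537618001/200 ≈ 1.3269e+8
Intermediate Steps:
X(a, R) = R + a + R²*a² (X(a, R) = (a + R) + (a*(0 + R))² = (R + a) + (a*R)² = (R + a) + (R*a)² = (R + a) + R²*a² = R + a + R²*a²)
n(h) = 1/(125 + h)
(n(75) - 22246) + X(80, -144) = (1/(125 + 75) - 22246) + (-144 + 80 + (-144)²*80²) = (1/200 - 22246) + (-144 + 80 + 20736*6400) = (1/200 - 22246) + (-144 + 80 + 132710400) = -4449199/200 + 132710336 = 26537618001/200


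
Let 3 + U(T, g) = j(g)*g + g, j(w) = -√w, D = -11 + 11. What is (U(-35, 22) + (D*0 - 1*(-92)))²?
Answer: 22969 - 4884*√22 ≈ 61.009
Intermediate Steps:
D = 0
U(T, g) = -3 + g - g^(3/2) (U(T, g) = -3 + ((-√g)*g + g) = -3 + (-g^(3/2) + g) = -3 + (g - g^(3/2)) = -3 + g - g^(3/2))
(U(-35, 22) + (D*0 - 1*(-92)))² = ((-3 + 22 - 22^(3/2)) + (0*0 - 1*(-92)))² = ((-3 + 22 - 22*√22) + (0 + 92))² = ((-3 + 22 - 22*√22) + 92)² = ((19 - 22*√22) + 92)² = (111 - 22*√22)²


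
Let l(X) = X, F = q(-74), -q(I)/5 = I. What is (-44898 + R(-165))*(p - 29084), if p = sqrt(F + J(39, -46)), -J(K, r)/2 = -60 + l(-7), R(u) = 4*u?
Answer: 1325008872 - 273348*sqrt(14) ≈ 1.3240e+9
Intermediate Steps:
q(I) = -5*I
F = 370 (F = -5*(-74) = 370)
J(K, r) = 134 (J(K, r) = -2*(-60 - 7) = -2*(-67) = 134)
p = 6*sqrt(14) (p = sqrt(370 + 134) = sqrt(504) = 6*sqrt(14) ≈ 22.450)
(-44898 + R(-165))*(p - 29084) = (-44898 + 4*(-165))*(6*sqrt(14) - 29084) = (-44898 - 660)*(-29084 + 6*sqrt(14)) = -45558*(-29084 + 6*sqrt(14)) = 1325008872 - 273348*sqrt(14)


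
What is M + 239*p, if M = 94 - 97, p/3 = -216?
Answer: -154875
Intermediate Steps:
p = -648 (p = 3*(-216) = -648)
M = -3
M + 239*p = -3 + 239*(-648) = -3 - 154872 = -154875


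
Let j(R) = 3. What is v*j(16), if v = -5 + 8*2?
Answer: 33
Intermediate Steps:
v = 11 (v = -5 + 16 = 11)
v*j(16) = 11*3 = 33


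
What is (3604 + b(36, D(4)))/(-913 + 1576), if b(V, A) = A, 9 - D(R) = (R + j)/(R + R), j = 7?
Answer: 9631/1768 ≈ 5.4474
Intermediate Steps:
D(R) = 9 - (7 + R)/(2*R) (D(R) = 9 - (R + 7)/(R + R) = 9 - (7 + R)/(2*R))
(3604 + b(36, D(4)))/(-913 + 1576) = (3604 + (½)*(-7 + 17*4)/4)/(-913 + 1576) = (3604 + (½)*(¼)*(-7 + 68))/663 = (3604 + (½)*(¼)*61)*(1/663) = (3604 + 61/8)*(1/663) = (28893/8)*(1/663) = 9631/1768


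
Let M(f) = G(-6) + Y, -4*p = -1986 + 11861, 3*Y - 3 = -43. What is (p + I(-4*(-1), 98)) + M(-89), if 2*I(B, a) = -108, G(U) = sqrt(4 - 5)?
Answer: -30433/12 + I ≈ -2536.1 + 1.0*I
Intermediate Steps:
G(U) = I (G(U) = sqrt(-1) = I)
Y = -40/3 (Y = 1 + (1/3)*(-43) = 1 - 43/3 = -40/3 ≈ -13.333)
I(B, a) = -54 (I(B, a) = (1/2)*(-108) = -54)
p = -9875/4 (p = -(-1986 + 11861)/4 = -1/4*9875 = -9875/4 ≈ -2468.8)
M(f) = -40/3 + I (M(f) = I - 40/3 = -40/3 + I)
(p + I(-4*(-1), 98)) + M(-89) = (-9875/4 - 54) + (-40/3 + I) = -10091/4 + (-40/3 + I) = -30433/12 + I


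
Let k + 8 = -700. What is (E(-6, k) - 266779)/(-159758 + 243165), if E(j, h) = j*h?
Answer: -262531/83407 ≈ -3.1476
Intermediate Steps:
k = -708 (k = -8 - 700 = -708)
E(j, h) = h*j
(E(-6, k) - 266779)/(-159758 + 243165) = (-708*(-6) - 266779)/(-159758 + 243165) = (4248 - 266779)/83407 = -262531*1/83407 = -262531/83407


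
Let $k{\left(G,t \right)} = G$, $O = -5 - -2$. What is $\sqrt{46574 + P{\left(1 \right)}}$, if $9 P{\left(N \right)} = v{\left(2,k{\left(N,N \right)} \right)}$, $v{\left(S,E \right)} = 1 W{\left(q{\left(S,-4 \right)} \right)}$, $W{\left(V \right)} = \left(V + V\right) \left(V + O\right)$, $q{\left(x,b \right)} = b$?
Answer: $\frac{\sqrt{419222}}{3} \approx 215.82$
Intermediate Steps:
$O = -3$ ($O = -5 + 2 = -3$)
$W{\left(V \right)} = 2 V \left(-3 + V\right)$ ($W{\left(V \right)} = \left(V + V\right) \left(V - 3\right) = 2 V \left(-3 + V\right)$)
$v{\left(S,E \right)} = 56$ ($v{\left(S,E \right)} = 1 \cdot 2 \left(-4\right) \left(-3 - 4\right) = 1 \cdot 2 \left(-4\right) \left(-7\right) = 1 \cdot 56 = 56$)
$P{\left(N \right)} = \frac{56}{9}$ ($P{\left(N \right)} = \frac{1}{9} \cdot 56 = \frac{56}{9}$)
$\sqrt{46574 + P{\left(1 \right)}} = \sqrt{46574 + \frac{56}{9}} = \sqrt{\frac{419222}{9}} = \frac{\sqrt{419222}}{3}$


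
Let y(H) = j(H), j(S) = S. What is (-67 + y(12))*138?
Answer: -7590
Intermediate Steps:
y(H) = H
(-67 + y(12))*138 = (-67 + 12)*138 = -55*138 = -7590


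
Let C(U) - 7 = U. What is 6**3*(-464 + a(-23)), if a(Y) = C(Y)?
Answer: -103680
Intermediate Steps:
C(U) = 7 + U
a(Y) = 7 + Y
6**3*(-464 + a(-23)) = 6**3*(-464 + (7 - 23)) = 216*(-464 - 16) = 216*(-480) = -103680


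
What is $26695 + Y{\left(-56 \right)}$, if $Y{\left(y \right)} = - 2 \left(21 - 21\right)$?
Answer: $26695$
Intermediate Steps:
$Y{\left(y \right)} = 0$ ($Y{\left(y \right)} = - 2 \left(21 - 21\right) = \left(-2\right) 0 = 0$)
$26695 + Y{\left(-56 \right)} = 26695 + 0 = 26695$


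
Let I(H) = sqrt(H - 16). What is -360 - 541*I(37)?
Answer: -360 - 541*sqrt(21) ≈ -2839.2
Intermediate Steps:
I(H) = sqrt(-16 + H)
-360 - 541*I(37) = -360 - 541*sqrt(-16 + 37) = -360 - 541*sqrt(21)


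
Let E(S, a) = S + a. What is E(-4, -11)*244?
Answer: -3660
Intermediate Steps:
E(-4, -11)*244 = (-4 - 11)*244 = -15*244 = -3660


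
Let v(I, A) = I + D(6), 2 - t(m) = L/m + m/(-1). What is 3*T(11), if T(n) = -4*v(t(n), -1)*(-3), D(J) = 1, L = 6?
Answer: 5328/11 ≈ 484.36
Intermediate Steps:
t(m) = 2 + m - 6/m (t(m) = 2 - (6/m + m/(-1)) = 2 - (6/m + m*(-1)) = 2 - (6/m - m) = 2 - (-m + 6/m) = 2 + (m - 6/m) = 2 + m - 6/m)
v(I, A) = 1 + I (v(I, A) = I + 1 = 1 + I)
T(n) = 36 - 72/n + 12*n (T(n) = -4*(1 + (2 + n - 6/n))*(-3) = -4*(3 + n - 6/n)*(-3) = (-12 - 4*n + 24/n)*(-3) = 36 - 72/n + 12*n)
3*T(11) = 3*(36 - 72/11 + 12*11) = 3*(36 - 72*1/11 + 132) = 3*(36 - 72/11 + 132) = 3*(1776/11) = 5328/11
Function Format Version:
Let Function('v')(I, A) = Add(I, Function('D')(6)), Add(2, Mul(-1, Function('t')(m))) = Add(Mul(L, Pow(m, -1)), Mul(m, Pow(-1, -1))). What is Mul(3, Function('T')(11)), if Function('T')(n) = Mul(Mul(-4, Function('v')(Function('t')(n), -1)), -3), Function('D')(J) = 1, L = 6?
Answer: Rational(5328, 11) ≈ 484.36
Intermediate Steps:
Function('t')(m) = Add(2, m, Mul(-6, Pow(m, -1))) (Function('t')(m) = Add(2, Mul(-1, Add(Mul(6, Pow(m, -1)), Mul(m, Pow(-1, -1))))) = Add(2, Mul(-1, Add(Mul(6, Pow(m, -1)), Mul(m, -1)))) = Add(2, Mul(-1, Add(Mul(6, Pow(m, -1)), Mul(-1, m)))) = Add(2, Mul(-1, Add(Mul(-1, m), Mul(6, Pow(m, -1))))) = Add(2, Add(m, Mul(-6, Pow(m, -1)))) = Add(2, m, Mul(-6, Pow(m, -1))))
Function('v')(I, A) = Add(1, I) (Function('v')(I, A) = Add(I, 1) = Add(1, I))
Function('T')(n) = Add(36, Mul(-72, Pow(n, -1)), Mul(12, n)) (Function('T')(n) = Mul(Mul(-4, Add(1, Add(2, n, Mul(-6, Pow(n, -1))))), -3) = Mul(Mul(-4, Add(3, n, Mul(-6, Pow(n, -1)))), -3) = Mul(Add(-12, Mul(-4, n), Mul(24, Pow(n, -1))), -3) = Add(36, Mul(-72, Pow(n, -1)), Mul(12, n)))
Mul(3, Function('T')(11)) = Mul(3, Add(36, Mul(-72, Pow(11, -1)), Mul(12, 11))) = Mul(3, Add(36, Mul(-72, Rational(1, 11)), 132)) = Mul(3, Add(36, Rational(-72, 11), 132)) = Mul(3, Rational(1776, 11)) = Rational(5328, 11)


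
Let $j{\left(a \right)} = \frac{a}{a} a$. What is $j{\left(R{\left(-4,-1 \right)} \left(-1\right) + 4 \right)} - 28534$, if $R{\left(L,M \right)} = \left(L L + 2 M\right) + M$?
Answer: $-28543$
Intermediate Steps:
$R{\left(L,M \right)} = L^{2} + 3 M$ ($R{\left(L,M \right)} = \left(L^{2} + 2 M\right) + M = L^{2} + 3 M$)
$j{\left(a \right)} = a$ ($j{\left(a \right)} = 1 a = a$)
$j{\left(R{\left(-4,-1 \right)} \left(-1\right) + 4 \right)} - 28534 = \left(\left(\left(-4\right)^{2} + 3 \left(-1\right)\right) \left(-1\right) + 4\right) - 28534 = \left(\left(16 - 3\right) \left(-1\right) + 4\right) - 28534 = \left(13 \left(-1\right) + 4\right) - 28534 = \left(-13 + 4\right) - 28534 = -9 - 28534 = -28543$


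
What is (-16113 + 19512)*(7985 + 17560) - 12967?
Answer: 86814488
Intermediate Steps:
(-16113 + 19512)*(7985 + 17560) - 12967 = 3399*25545 - 12967 = 86827455 - 12967 = 86814488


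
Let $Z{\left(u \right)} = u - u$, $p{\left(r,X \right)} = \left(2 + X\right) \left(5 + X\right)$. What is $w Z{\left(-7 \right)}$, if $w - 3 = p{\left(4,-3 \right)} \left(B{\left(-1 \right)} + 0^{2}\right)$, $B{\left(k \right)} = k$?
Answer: $0$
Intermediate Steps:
$Z{\left(u \right)} = 0$
$w = 5$ ($w = 3 + \left(10 + \left(-3\right)^{2} + 7 \left(-3\right)\right) \left(-1 + 0^{2}\right) = 3 + \left(10 + 9 - 21\right) \left(-1 + 0\right) = 3 - -2 = 3 + 2 = 5$)
$w Z{\left(-7 \right)} = 5 \cdot 0 = 0$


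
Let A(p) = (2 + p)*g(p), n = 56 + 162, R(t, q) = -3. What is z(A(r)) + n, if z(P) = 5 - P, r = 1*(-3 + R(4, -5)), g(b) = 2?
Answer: 231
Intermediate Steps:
n = 218
r = -6 (r = 1*(-3 - 3) = 1*(-6) = -6)
A(p) = 4 + 2*p (A(p) = (2 + p)*2 = 4 + 2*p)
z(A(r)) + n = (5 - (4 + 2*(-6))) + 218 = (5 - (4 - 12)) + 218 = (5 - 1*(-8)) + 218 = (5 + 8) + 218 = 13 + 218 = 231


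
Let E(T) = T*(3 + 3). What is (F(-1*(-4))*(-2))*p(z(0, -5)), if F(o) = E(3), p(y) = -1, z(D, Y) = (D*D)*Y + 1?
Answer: 36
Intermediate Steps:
z(D, Y) = 1 + Y*D² (z(D, Y) = D²*Y + 1 = Y*D² + 1 = 1 + Y*D²)
E(T) = 6*T (E(T) = T*6 = 6*T)
F(o) = 18 (F(o) = 6*3 = 18)
(F(-1*(-4))*(-2))*p(z(0, -5)) = (18*(-2))*(-1) = -36*(-1) = 36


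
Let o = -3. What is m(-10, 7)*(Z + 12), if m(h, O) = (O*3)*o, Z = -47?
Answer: 2205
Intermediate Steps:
m(h, O) = -9*O (m(h, O) = (O*3)*(-3) = (3*O)*(-3) = -9*O)
m(-10, 7)*(Z + 12) = (-9*7)*(-47 + 12) = -63*(-35) = 2205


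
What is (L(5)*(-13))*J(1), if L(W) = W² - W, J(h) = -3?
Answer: 780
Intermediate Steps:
(L(5)*(-13))*J(1) = ((5*(-1 + 5))*(-13))*(-3) = ((5*4)*(-13))*(-3) = (20*(-13))*(-3) = -260*(-3) = 780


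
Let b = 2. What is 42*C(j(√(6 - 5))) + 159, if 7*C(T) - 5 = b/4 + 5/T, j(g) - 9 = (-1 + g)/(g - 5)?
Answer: 586/3 ≈ 195.33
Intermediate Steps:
j(g) = 9 + (-1 + g)/(-5 + g) (j(g) = 9 + (-1 + g)/(g - 5) = 9 + (-1 + g)/(-5 + g))
C(T) = 11/14 + 5/(7*T) (C(T) = 5/7 + (2/4 + 5/T)/7 = 5/7 + (2*(¼) + 5/T)/7 = 5/7 + (½ + 5/T)/7 = 5/7 + (1/14 + 5/(7*T)) = 11/14 + 5/(7*T))
42*C(j(√(6 - 5))) + 159 = 42*((10 + 11*(2*(-23 + 5*√(6 - 5))/(-5 + √(6 - 5))))/(14*((2*(-23 + 5*√(6 - 5))/(-5 + √(6 - 5)))))) + 159 = 42*((10 + 11*(2*(-23 + 5*√1)/(-5 + √1)))/(14*((2*(-23 + 5*√1)/(-5 + √1))))) + 159 = 42*((10 + 11*(2*(-23 + 5*1)/(-5 + 1)))/(14*((2*(-23 + 5*1)/(-5 + 1))))) + 159 = 42*((10 + 11*(2*(-23 + 5)/(-4)))/(14*((2*(-23 + 5)/(-4))))) + 159 = 42*((10 + 11*(2*(-¼)*(-18)))/(14*((2*(-¼)*(-18))))) + 159 = 42*((1/14)*(10 + 11*9)/9) + 159 = 42*((1/14)*(⅑)*(10 + 99)) + 159 = 42*((1/14)*(⅑)*109) + 159 = 42*(109/126) + 159 = 109/3 + 159 = 586/3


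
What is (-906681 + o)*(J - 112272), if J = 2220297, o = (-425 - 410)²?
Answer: -441538484400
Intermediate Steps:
o = 697225 (o = (-835)² = 697225)
(-906681 + o)*(J - 112272) = (-906681 + 697225)*(2220297 - 112272) = -209456*2108025 = -441538484400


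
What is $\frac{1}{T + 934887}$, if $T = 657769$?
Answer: $\frac{1}{1592656} \approx 6.2788 \cdot 10^{-7}$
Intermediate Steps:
$\frac{1}{T + 934887} = \frac{1}{657769 + 934887} = \frac{1}{1592656}$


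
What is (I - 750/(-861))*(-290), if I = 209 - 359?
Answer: 12412000/287 ≈ 43247.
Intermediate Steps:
I = -150
(I - 750/(-861))*(-290) = (-150 - 750/(-861))*(-290) = (-150 - 750*(-1)/861)*(-290) = (-150 - 1*(-250/287))*(-290) = (-150 + 250/287)*(-290) = -42800/287*(-290) = 12412000/287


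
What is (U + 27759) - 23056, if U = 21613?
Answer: 26316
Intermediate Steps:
(U + 27759) - 23056 = (21613 + 27759) - 23056 = 49372 - 23056 = 26316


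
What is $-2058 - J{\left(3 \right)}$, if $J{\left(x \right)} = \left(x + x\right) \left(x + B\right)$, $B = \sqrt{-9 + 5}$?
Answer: $-2076 - 12 i \approx -2076.0 - 12.0 i$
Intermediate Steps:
$B = 2 i$ ($B = \sqrt{-4} = 2 i \approx 2.0 i$)
$J{\left(x \right)} = 2 x \left(x + 2 i\right)$ ($J{\left(x \right)} = \left(x + x\right) \left(x + 2 i\right) = 2 x \left(x + 2 i\right)$)
$-2058 - J{\left(3 \right)} = -2058 - 2 \cdot 3 \left(3 + 2 i\right) = -2058 - \left(18 + 12 i\right) = -2076 - 12 i$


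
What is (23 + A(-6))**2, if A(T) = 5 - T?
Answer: 1156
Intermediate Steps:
(23 + A(-6))**2 = (23 + (5 - 1*(-6)))**2 = (23 + (5 + 6))**2 = (23 + 11)**2 = 34**2 = 1156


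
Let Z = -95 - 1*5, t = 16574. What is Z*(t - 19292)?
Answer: 271800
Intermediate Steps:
Z = -100 (Z = -95 - 5 = -100)
Z*(t - 19292) = -100*(16574 - 19292) = -100*(-2718) = 271800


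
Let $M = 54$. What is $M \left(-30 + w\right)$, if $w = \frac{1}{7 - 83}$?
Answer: $- \frac{61587}{38} \approx -1620.7$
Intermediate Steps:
$w = - \frac{1}{76}$ ($w = \frac{1}{-76} = - \frac{1}{76} \approx -0.013158$)
$M \left(-30 + w\right) = 54 \left(-30 - \frac{1}{76}\right) = 54 \left(- \frac{2281}{76}\right) = - \frac{61587}{38}$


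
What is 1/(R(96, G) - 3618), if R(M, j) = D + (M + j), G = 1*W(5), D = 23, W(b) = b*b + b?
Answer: -1/3469 ≈ -0.00028827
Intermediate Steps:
W(b) = b + b² (W(b) = b² + b = b + b²)
G = 30 (G = 1*(5*(1 + 5)) = 1*(5*6) = 1*30 = 30)
R(M, j) = 23 + M + j (R(M, j) = 23 + (M + j) = 23 + M + j)
1/(R(96, G) - 3618) = 1/((23 + 96 + 30) - 3618) = 1/(149 - 3618) = 1/(-3469) = -1/3469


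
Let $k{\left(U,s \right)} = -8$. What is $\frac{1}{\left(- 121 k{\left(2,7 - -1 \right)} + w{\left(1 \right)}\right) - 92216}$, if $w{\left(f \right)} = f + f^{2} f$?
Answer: $- \frac{1}{91246} \approx -1.0959 \cdot 10^{-5}$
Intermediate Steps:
$w{\left(f \right)} = f + f^{3}$
$\frac{1}{\left(- 121 k{\left(2,7 - -1 \right)} + w{\left(1 \right)}\right) - 92216} = \frac{1}{\left(\left(-121\right) \left(-8\right) + \left(1 + 1^{3}\right)\right) - 92216} = \frac{1}{\left(968 + \left(1 + 1\right)\right) - 92216} = \frac{1}{\left(968 + 2\right) - 92216} = \frac{1}{970 - 92216} = \frac{1}{-91246} = - \frac{1}{91246}$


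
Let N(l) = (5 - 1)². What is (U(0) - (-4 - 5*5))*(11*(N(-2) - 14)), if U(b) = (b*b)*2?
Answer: 638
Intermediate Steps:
U(b) = 2*b² (U(b) = b²*2 = 2*b²)
N(l) = 16 (N(l) = 4² = 16)
(U(0) - (-4 - 5*5))*(11*(N(-2) - 14)) = (2*0² - (-4 - 5*5))*(11*(16 - 14)) = (2*0 - (-4 - 25))*(11*2) = (0 - 1*(-29))*22 = (0 + 29)*22 = 29*22 = 638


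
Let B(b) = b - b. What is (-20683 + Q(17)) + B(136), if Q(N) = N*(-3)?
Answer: -20734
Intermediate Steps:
Q(N) = -3*N
B(b) = 0
(-20683 + Q(17)) + B(136) = (-20683 - 3*17) + 0 = (-20683 - 51) + 0 = -20734 + 0 = -20734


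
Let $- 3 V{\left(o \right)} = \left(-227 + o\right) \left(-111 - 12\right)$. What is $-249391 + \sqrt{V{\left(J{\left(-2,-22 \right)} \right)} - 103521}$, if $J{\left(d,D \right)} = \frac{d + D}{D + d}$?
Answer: $-249391 + i \sqrt{112787} \approx -2.4939 \cdot 10^{5} + 335.84 i$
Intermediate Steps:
$J{\left(d,D \right)} = 1$ ($J{\left(d,D \right)} = \frac{D + d}{D + d} = 1$)
$V{\left(o \right)} = -9307 + 41 o$ ($V{\left(o \right)} = - \frac{\left(-227 + o\right) \left(-111 - 12\right)}{3} = - \frac{\left(-227 + o\right) \left(-123\right)}{3} = - \frac{27921 - 123 o}{3} = -9307 + 41 o$)
$-249391 + \sqrt{V{\left(J{\left(-2,-22 \right)} \right)} - 103521} = -249391 + \sqrt{\left(-9307 + 41 \cdot 1\right) - 103521} = -249391 + \sqrt{\left(-9307 + 41\right) - 103521} = -249391 + \sqrt{-9266 - 103521} = -249391 + \sqrt{-112787} = -249391 + i \sqrt{112787}$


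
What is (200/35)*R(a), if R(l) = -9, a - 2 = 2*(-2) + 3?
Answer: -360/7 ≈ -51.429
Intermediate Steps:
a = 1 (a = 2 + (2*(-2) + 3) = 2 + (-4 + 3) = 2 - 1 = 1)
(200/35)*R(a) = (200/35)*(-9) = ((1/35)*200)*(-9) = (40/7)*(-9) = -360/7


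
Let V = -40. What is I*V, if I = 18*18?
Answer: -12960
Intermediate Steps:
I = 324
I*V = 324*(-40) = -12960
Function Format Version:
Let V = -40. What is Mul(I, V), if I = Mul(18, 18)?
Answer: -12960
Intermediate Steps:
I = 324
Mul(I, V) = Mul(324, -40) = -12960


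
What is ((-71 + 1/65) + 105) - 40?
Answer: -389/65 ≈ -5.9846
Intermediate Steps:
((-71 + 1/65) + 105) - 40 = (-4614/65 + 105) - 40 = 2211/65 - 40 = -389/65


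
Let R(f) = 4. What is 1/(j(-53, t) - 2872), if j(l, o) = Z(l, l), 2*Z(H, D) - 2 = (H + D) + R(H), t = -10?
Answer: -1/2922 ≈ -0.00034223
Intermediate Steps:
Z(H, D) = 3 + D/2 + H/2 (Z(H, D) = 1 + ((H + D) + 4)/2 = 1 + ((D + H) + 4)/2 = 1 + (4 + D + H)/2 = 1 + (2 + D/2 + H/2) = 3 + D/2 + H/2)
j(l, o) = 3 + l (j(l, o) = 3 + l/2 + l/2 = 3 + l)
1/(j(-53, t) - 2872) = 1/((3 - 53) - 2872) = 1/(-50 - 2872) = 1/(-2922) = -1/2922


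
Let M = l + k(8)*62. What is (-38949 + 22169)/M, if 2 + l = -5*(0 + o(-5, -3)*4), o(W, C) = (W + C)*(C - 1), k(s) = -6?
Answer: 8390/507 ≈ 16.548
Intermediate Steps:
o(W, C) = (-1 + C)*(C + W) (o(W, C) = (C + W)*(-1 + C) = (-1 + C)*(C + W))
l = -642 (l = -2 - 5*(0 + ((-3)² - 1*(-3) - 1*(-5) - 3*(-5))*4) = -2 - 5*(0 + (9 + 3 + 5 + 15)*4) = -2 - 5*(0 + 32*4) = -2 - 5*(0 + 128) = -2 - 5*128 = -2 - 640 = -642)
M = -1014 (M = -642 - 6*62 = -642 - 372 = -1014)
(-38949 + 22169)/M = (-38949 + 22169)/(-1014) = -16780*(-1/1014) = 8390/507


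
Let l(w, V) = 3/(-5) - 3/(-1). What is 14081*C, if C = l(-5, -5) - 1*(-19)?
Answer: 1506667/5 ≈ 3.0133e+5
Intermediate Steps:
l(w, V) = 12/5 (l(w, V) = 3*(-⅕) - 3*(-1) = -⅗ + 3 = 12/5)
C = 107/5 (C = 12/5 - 1*(-19) = 12/5 + 19 = 107/5 ≈ 21.400)
14081*C = 14081*(107/5) = 1506667/5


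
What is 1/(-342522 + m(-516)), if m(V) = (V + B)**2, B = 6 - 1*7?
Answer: -1/75233 ≈ -1.3292e-5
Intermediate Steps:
B = -1 (B = 6 - 7 = -1)
m(V) = (-1 + V)**2 (m(V) = (V - 1)**2 = (-1 + V)**2)
1/(-342522 + m(-516)) = 1/(-342522 + (-1 - 516)**2) = 1/(-342522 + (-517)**2) = 1/(-342522 + 267289) = 1/(-75233) = -1/75233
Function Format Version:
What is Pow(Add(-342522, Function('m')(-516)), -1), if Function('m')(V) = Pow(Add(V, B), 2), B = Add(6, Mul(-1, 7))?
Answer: Rational(-1, 75233) ≈ -1.3292e-5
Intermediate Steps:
B = -1 (B = Add(6, -7) = -1)
Function('m')(V) = Pow(Add(-1, V), 2) (Function('m')(V) = Pow(Add(V, -1), 2) = Pow(Add(-1, V), 2))
Pow(Add(-342522, Function('m')(-516)), -1) = Pow(Add(-342522, Pow(Add(-1, -516), 2)), -1) = Pow(Add(-342522, Pow(-517, 2)), -1) = Pow(Add(-342522, 267289), -1) = Pow(-75233, -1) = Rational(-1, 75233)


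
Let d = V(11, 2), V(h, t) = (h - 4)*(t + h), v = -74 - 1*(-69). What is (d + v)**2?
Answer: 7396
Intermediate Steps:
v = -5 (v = -74 + 69 = -5)
V(h, t) = (-4 + h)*(h + t)
d = 91 (d = 11**2 - 4*11 - 4*2 + 11*2 = 121 - 44 - 8 + 22 = 91)
(d + v)**2 = (91 - 5)**2 = 86**2 = 7396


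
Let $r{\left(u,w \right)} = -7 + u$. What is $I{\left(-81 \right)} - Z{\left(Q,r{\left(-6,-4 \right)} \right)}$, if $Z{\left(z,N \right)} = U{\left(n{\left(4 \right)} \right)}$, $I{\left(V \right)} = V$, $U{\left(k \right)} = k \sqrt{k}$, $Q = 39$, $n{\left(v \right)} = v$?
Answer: $-89$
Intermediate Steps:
$U{\left(k \right)} = k^{\frac{3}{2}}$
$Z{\left(z,N \right)} = 8$ ($Z{\left(z,N \right)} = 4^{\frac{3}{2}} = 8$)
$I{\left(-81 \right)} - Z{\left(Q,r{\left(-6,-4 \right)} \right)} = -81 - 8 = -89$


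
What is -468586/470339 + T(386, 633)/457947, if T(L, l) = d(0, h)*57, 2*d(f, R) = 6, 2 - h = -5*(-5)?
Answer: -23834124997/23932259337 ≈ -0.99590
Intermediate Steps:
h = -23 (h = 2 - (-5)*(-5) = 2 - 1*25 = 2 - 25 = -23)
d(f, R) = 3 (d(f, R) = (1/2)*6 = 3)
T(L, l) = 171 (T(L, l) = 3*57 = 171)
-468586/470339 + T(386, 633)/457947 = -468586/470339 + 171/457947 = -468586*1/470339 + 171*(1/457947) = -468586/470339 + 19/50883 = -23834124997/23932259337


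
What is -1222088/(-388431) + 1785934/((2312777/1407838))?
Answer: 976637123464062628/898354282887 ≈ 1.0871e+6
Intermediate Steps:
-1222088/(-388431) + 1785934/((2312777/1407838)) = -1222088*(-1/388431) + 1785934/((2312777*(1/1407838))) = 1222088/388431 + 1785934/(2312777/1407838) = 1222088/388431 + 1785934*(1407838/2312777) = 1222088/388431 + 2514305750692/2312777 = 976637123464062628/898354282887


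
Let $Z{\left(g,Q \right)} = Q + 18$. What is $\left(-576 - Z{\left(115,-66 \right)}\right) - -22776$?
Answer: $22248$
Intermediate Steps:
$Z{\left(g,Q \right)} = 18 + Q$
$\left(-576 - Z{\left(115,-66 \right)}\right) - -22776 = \left(-576 - \left(18 - 66\right)\right) - -22776 = \left(-576 - -48\right) + 22776 = \left(-576 + 48\right) + 22776 = -528 + 22776 = 22248$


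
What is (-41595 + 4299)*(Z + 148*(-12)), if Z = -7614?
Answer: 350209440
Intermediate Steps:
(-41595 + 4299)*(Z + 148*(-12)) = (-41595 + 4299)*(-7614 + 148*(-12)) = -37296*(-7614 - 1776) = -37296*(-9390) = 350209440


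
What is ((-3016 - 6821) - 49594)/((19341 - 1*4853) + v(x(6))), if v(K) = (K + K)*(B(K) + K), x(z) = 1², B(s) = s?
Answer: -59431/14492 ≈ -4.1010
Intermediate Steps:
x(z) = 1
v(K) = 4*K² (v(K) = (K + K)*(K + K) = (2*K)*(2*K) = 4*K²)
((-3016 - 6821) - 49594)/((19341 - 1*4853) + v(x(6))) = ((-3016 - 6821) - 49594)/((19341 - 1*4853) + 4*1²) = (-9837 - 49594)/((19341 - 4853) + 4*1) = -59431/(14488 + 4) = -59431/14492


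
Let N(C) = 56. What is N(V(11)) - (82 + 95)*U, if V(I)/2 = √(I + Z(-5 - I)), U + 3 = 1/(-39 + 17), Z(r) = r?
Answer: 13091/22 ≈ 595.04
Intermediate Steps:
U = -67/22 (U = -3 + 1/(-39 + 17) = -3 + 1/(-22) = -3 - 1/22 = -67/22 ≈ -3.0455)
V(I) = 2*I*√5 (V(I) = 2*√(I + (-5 - I)) = 2*√(-5) = 2*(I*√5) = 2*I*√5)
N(V(11)) - (82 + 95)*U = 56 - (82 + 95)*(-67)/22 = 56 - 177*(-67)/22 = 56 - 1*(-11859/22) = 56 + 11859/22 = 13091/22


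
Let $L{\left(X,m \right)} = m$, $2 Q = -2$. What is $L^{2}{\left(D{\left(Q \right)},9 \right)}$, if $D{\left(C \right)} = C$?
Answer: $81$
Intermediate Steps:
$Q = -1$ ($Q = \frac{1}{2} \left(-2\right) = -1$)
$L^{2}{\left(D{\left(Q \right)},9 \right)} = 9^{2} = 81$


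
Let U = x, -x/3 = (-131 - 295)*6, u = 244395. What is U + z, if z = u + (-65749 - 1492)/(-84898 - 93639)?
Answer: 45002639072/178537 ≈ 2.5206e+5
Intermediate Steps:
x = 7668 (x = -3*(-131 - 295)*6 = -(-1278)*6 = -3*(-2556) = 7668)
U = 7668
z = 43633617356/178537 (z = 244395 + (-65749 - 1492)/(-84898 - 93639) = 244395 - 67241/(-178537) = 244395 - 67241*(-1/178537) = 244395 + 67241/178537 = 43633617356/178537 ≈ 2.4440e+5)
U + z = 7668 + 43633617356/178537 = 45002639072/178537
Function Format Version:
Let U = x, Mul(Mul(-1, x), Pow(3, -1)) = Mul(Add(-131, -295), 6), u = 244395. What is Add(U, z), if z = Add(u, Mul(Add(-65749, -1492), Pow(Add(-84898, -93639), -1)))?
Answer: Rational(45002639072, 178537) ≈ 2.5206e+5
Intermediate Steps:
x = 7668 (x = Mul(-3, Mul(Add(-131, -295), 6)) = Mul(-3, Mul(-426, 6)) = Mul(-3, -2556) = 7668)
U = 7668
z = Rational(43633617356, 178537) (z = Add(244395, Mul(Add(-65749, -1492), Pow(Add(-84898, -93639), -1))) = Add(244395, Mul(-67241, Pow(-178537, -1))) = Add(244395, Mul(-67241, Rational(-1, 178537))) = Add(244395, Rational(67241, 178537)) = Rational(43633617356, 178537) ≈ 2.4440e+5)
Add(U, z) = Add(7668, Rational(43633617356, 178537)) = Rational(45002639072, 178537)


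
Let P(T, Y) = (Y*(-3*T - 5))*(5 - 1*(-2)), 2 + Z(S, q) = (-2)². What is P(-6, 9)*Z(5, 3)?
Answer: 1638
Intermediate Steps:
Z(S, q) = 2 (Z(S, q) = -2 + (-2)² = -2 + 4 = 2)
P(T, Y) = 7*Y*(-5 - 3*T) (P(T, Y) = (Y*(-5 - 3*T))*(5 + 2) = (Y*(-5 - 3*T))*7 = 7*Y*(-5 - 3*T))
P(-6, 9)*Z(5, 3) = -7*9*(5 + 3*(-6))*2 = -7*9*(5 - 18)*2 = -7*9*(-13)*2 = 819*2 = 1638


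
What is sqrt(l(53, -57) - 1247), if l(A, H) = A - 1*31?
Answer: 35*I ≈ 35.0*I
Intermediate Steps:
l(A, H) = -31 + A (l(A, H) = A - 31 = -31 + A)
sqrt(l(53, -57) - 1247) = sqrt((-31 + 53) - 1247) = sqrt(22 - 1247) = sqrt(-1225) = 35*I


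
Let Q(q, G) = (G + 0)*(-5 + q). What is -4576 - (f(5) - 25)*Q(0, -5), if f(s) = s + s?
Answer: -4201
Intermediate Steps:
f(s) = 2*s
Q(q, G) = G*(-5 + q)
-4576 - (f(5) - 25)*Q(0, -5) = -4576 - (2*5 - 25)*(-5*(-5 + 0)) = -4576 - (10 - 25)*(-5*(-5)) = -4576 - (-15)*25 = -4576 - 1*(-375) = -4576 + 375 = -4201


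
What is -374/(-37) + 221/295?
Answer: 118507/10915 ≈ 10.857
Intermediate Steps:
-374/(-37) + 221/295 = -374*(-1/37) + 221*(1/295) = 374/37 + 221/295 = 118507/10915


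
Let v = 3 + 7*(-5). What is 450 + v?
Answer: 418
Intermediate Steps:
v = -32 (v = 3 - 35 = -32)
450 + v = 450 - 32 = 418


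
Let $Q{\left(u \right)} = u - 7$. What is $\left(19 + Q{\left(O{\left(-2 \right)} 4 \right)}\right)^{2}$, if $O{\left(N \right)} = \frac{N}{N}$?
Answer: $256$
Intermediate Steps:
$O{\left(N \right)} = 1$
$Q{\left(u \right)} = -7 + u$
$\left(19 + Q{\left(O{\left(-2 \right)} 4 \right)}\right)^{2} = \left(19 + \left(-7 + 1 \cdot 4\right)\right)^{2} = \left(19 + \left(-7 + 4\right)\right)^{2} = \left(19 - 3\right)^{2} = 16^{2} = 256$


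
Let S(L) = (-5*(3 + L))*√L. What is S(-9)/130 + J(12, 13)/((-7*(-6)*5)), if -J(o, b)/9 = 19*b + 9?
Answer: -384/35 + 9*I/13 ≈ -10.971 + 0.69231*I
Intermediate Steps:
J(o, b) = -81 - 171*b (J(o, b) = -9*(19*b + 9) = -9*(9 + 19*b) = -81 - 171*b)
S(L) = √L*(-15 - 5*L) (S(L) = (-15 - 5*L)*√L = √L*(-15 - 5*L))
S(-9)/130 + J(12, 13)/((-7*(-6)*5)) = (5*√(-9)*(-3 - 1*(-9)))/130 + (-81 - 171*13)/((-7*(-6)*5)) = (5*(3*I)*(-3 + 9))*(1/130) + (-81 - 2223)/((42*5)) = (5*(3*I)*6)*(1/130) - 2304/210 = (90*I)*(1/130) - 2304*1/210 = 9*I/13 - 384/35 = -384/35 + 9*I/13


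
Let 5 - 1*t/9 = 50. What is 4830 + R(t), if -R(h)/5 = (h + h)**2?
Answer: -3275670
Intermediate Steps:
t = -405 (t = 45 - 9*50 = 45 - 450 = -405)
R(h) = -20*h**2 (R(h) = -5*(h + h)**2 = -5*4*h**2 = -20*h**2)
4830 + R(t) = 4830 - 20*(-405)**2 = 4830 - 20*164025 = 4830 - 3280500 = -3275670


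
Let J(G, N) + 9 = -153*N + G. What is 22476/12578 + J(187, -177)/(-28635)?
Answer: 150368279/180085515 ≈ 0.83498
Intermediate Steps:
J(G, N) = -9 + G - 153*N (J(G, N) = -9 + (-153*N + G) = -9 + (G - 153*N) = -9 + G - 153*N)
22476/12578 + J(187, -177)/(-28635) = 22476/12578 + (-9 + 187 - 153*(-177))/(-28635) = 22476*(1/12578) + (-9 + 187 + 27081)*(-1/28635) = 11238/6289 + 27259*(-1/28635) = 11238/6289 - 27259/28635 = 150368279/180085515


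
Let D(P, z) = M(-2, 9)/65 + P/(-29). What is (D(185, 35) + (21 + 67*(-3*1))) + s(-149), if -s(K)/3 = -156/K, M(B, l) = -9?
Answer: -53268494/280865 ≈ -189.66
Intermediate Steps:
D(P, z) = -9/65 - P/29 (D(P, z) = -9/65 + P/(-29) = -9*1/65 + P*(-1/29) = -9/65 - P/29)
s(K) = 468/K (s(K) = -(-468)/K = 468/K)
(D(185, 35) + (21 + 67*(-3*1))) + s(-149) = ((-9/65 - 1/29*185) + (21 + 67*(-3*1))) + 468/(-149) = ((-9/65 - 185/29) + (21 + 67*(-3))) + 468*(-1/149) = (-12286/1885 + (21 - 201)) - 468/149 = (-12286/1885 - 180) - 468/149 = -351586/1885 - 468/149 = -53268494/280865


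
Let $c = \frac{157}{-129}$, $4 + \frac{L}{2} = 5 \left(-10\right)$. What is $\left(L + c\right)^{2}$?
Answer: $\frac{198499921}{16641} \approx 11928.0$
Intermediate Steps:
$L = -108$ ($L = -8 + 2 \cdot 5 \left(-10\right) = -8 + 2 \left(-50\right) = -8 - 100 = -108$)
$c = - \frac{157}{129}$ ($c = 157 \left(- \frac{1}{129}\right) = - \frac{157}{129} \approx -1.2171$)
$\left(L + c\right)^{2} = \left(-108 - \frac{157}{129}\right)^{2} = \left(- \frac{14089}{129}\right)^{2} = \frac{198499921}{16641}$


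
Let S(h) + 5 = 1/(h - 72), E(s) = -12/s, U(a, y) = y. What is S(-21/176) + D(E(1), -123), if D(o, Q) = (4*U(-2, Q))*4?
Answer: -25043465/12693 ≈ -1973.0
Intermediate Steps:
D(o, Q) = 16*Q (D(o, Q) = (4*Q)*4 = 16*Q)
S(h) = -5 + 1/(-72 + h) (S(h) = -5 + 1/(h - 72) = -5 + 1/(-72 + h))
S(-21/176) + D(E(1), -123) = (361 - (-105)/176)/(-72 - 21/176) + 16*(-123) = (361 - (-105)/176)/(-72 - 21*1/176) - 1968 = (361 - 5*(-21/176))/(-72 - 21/176) - 1968 = (361 + 105/176)/(-12693/176) - 1968 = -176/12693*63641/176 - 1968 = -63641/12693 - 1968 = -25043465/12693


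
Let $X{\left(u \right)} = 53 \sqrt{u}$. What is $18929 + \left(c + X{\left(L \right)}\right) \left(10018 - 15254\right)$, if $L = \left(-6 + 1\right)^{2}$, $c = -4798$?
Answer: $23753717$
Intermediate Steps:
$L = 25$ ($L = \left(-5\right)^{2} = 25$)
$18929 + \left(c + X{\left(L \right)}\right) \left(10018 - 15254\right) = 18929 + \left(-4798 + 53 \sqrt{25}\right) \left(10018 - 15254\right) = 18929 + \left(-4798 + 53 \cdot 5\right) \left(-5236\right) = 18929 + \left(-4798 + 265\right) \left(-5236\right) = 18929 - -23734788 = 18929 + 23734788 = 23753717$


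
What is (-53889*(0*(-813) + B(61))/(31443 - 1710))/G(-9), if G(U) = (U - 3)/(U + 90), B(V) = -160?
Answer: -1763640/901 ≈ -1957.4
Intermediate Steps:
G(U) = (-3 + U)/(90 + U)
(-53889*(0*(-813) + B(61))/(31443 - 1710))/G(-9) = (-53889*(0*(-813) - 160)/(31443 - 1710))/(((-3 - 9)/(90 - 9))) = (-53889/(29733/(0 - 160)))/((-12/81)) = (-53889/(29733/(-160)))/(((1/81)*(-12))) = (-53889/(29733*(-1/160)))/(-4/27) = -53889/(-29733/160)*(-27/4) = -53889*(-160/29733)*(-27/4) = (261280/901)*(-27/4) = -1763640/901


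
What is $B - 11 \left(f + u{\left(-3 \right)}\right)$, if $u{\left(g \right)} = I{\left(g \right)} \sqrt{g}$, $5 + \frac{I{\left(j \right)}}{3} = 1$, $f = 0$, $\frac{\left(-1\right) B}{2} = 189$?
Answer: $-378 + 132 i \sqrt{3} \approx -378.0 + 228.63 i$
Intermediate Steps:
$B = -378$ ($B = \left(-2\right) 189 = -378$)
$I{\left(j \right)} = -12$ ($I{\left(j \right)} = -15 + 3 \cdot 1 = -15 + 3 = -12$)
$u{\left(g \right)} = - 12 \sqrt{g}$
$B - 11 \left(f + u{\left(-3 \right)}\right) = -378 - 11 \left(0 - 12 \sqrt{-3}\right) = -378 - 11 \left(0 - 12 i \sqrt{3}\right) = -378 - 11 \left(- 12 i \sqrt{3}\right) = -378 - - 132 i \sqrt{3} = -378 + 132 i \sqrt{3}$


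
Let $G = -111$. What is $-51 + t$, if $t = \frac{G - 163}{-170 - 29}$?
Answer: $- \frac{9875}{199} \approx -49.623$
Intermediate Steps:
$t = \frac{274}{199}$ ($t = \frac{-111 - 163}{-170 - 29} = - \frac{274}{-199} = \left(-274\right) \left(- \frac{1}{199}\right) = \frac{274}{199} \approx 1.3769$)
$-51 + t = -51 + \frac{274}{199} = - \frac{9875}{199}$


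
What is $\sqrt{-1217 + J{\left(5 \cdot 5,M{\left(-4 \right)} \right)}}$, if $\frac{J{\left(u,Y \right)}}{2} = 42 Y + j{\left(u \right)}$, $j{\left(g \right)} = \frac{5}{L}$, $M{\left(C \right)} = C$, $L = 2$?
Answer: $6 i \sqrt{43} \approx 39.345 i$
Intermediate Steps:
$j{\left(g \right)} = \frac{5}{2}$
$J{\left(u,Y \right)} = 5 + 84 Y$ ($J{\left(u,Y \right)} = 2 \left(42 Y + \frac{5}{2}\right) = 2 \left(\frac{5}{2} + 42 Y\right) = 5 + 84 Y$)
$\sqrt{-1217 + J{\left(5 \cdot 5,M{\left(-4 \right)} \right)}} = \sqrt{-1217 + \left(5 + 84 \left(-4\right)\right)} = \sqrt{-1217 + \left(5 - 336\right)} = \sqrt{-1217 - 331} = \sqrt{-1548} = 6 i \sqrt{43}$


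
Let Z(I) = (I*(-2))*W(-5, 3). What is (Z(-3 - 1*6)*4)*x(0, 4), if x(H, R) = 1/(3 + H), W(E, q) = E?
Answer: -120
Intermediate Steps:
Z(I) = 10*I (Z(I) = (I*(-2))*(-5) = -2*I*(-5) = 10*I)
(Z(-3 - 1*6)*4)*x(0, 4) = ((10*(-3 - 1*6))*4)/(3 + 0) = ((10*(-3 - 6))*4)/3 = ((10*(-9))*4)*(⅓) = -90*4*(⅓) = -360*⅓ = -120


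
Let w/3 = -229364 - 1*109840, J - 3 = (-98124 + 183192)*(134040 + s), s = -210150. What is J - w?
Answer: -6473507865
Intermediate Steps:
J = -6474525477 (J = 3 + (-98124 + 183192)*(134040 - 210150) = 3 + 85068*(-76110) = 3 - 6474525480 = -6474525477)
w = -1017612 (w = 3*(-229364 - 1*109840) = 3*(-229364 - 109840) = 3*(-339204) = -1017612)
J - w = -6474525477 - 1*(-1017612) = -6474525477 + 1017612 = -6473507865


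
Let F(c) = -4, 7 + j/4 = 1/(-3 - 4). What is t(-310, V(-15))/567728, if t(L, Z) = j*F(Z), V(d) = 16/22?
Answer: 50/248381 ≈ 0.00020130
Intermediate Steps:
j = -200/7 (j = -28 + 4/(-3 - 4) = -28 + 4/(-7) = -28 + 4*(-1/7) = -28 - 4/7 = -200/7 ≈ -28.571)
V(d) = 8/11 (V(d) = 16*(1/22) = 8/11)
t(L, Z) = 800/7 (t(L, Z) = -200/7*(-4) = 800/7)
t(-310, V(-15))/567728 = (800/7)/567728 = (800/7)*(1/567728) = 50/248381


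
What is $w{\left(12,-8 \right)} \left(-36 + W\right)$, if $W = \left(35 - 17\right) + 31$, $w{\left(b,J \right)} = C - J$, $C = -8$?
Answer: $0$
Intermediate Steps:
$w{\left(b,J \right)} = -8 - J$
$W = 49$ ($W = 18 + 31 = 49$)
$w{\left(12,-8 \right)} \left(-36 + W\right) = \left(-8 - -8\right) \left(-36 + 49\right) = \left(-8 + 8\right) 13 = 0 \cdot 13 = 0$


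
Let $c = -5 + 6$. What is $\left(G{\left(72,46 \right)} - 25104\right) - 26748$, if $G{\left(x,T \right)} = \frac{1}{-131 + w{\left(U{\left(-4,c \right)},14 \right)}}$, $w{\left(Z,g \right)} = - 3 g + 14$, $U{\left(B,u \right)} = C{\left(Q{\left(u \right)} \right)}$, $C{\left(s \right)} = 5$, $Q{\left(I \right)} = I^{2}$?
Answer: $- \frac{8244469}{159} \approx -51852.0$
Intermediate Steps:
$c = 1$
$U{\left(B,u \right)} = 5$
$w{\left(Z,g \right)} = 14 - 3 g$
$G{\left(x,T \right)} = - \frac{1}{159}$ ($G{\left(x,T \right)} = \frac{1}{-131 + \left(14 - 42\right)} = \frac{1}{-131 - 28} = \frac{1}{-159} = - \frac{1}{159}$)
$\left(G{\left(72,46 \right)} - 25104\right) - 26748 = \left(- \frac{1}{159} - 25104\right) - 26748 = - \frac{3991537}{159} - 26748 = - \frac{8244469}{159}$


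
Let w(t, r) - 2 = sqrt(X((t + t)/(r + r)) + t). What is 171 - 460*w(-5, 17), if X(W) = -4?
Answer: -749 - 1380*I ≈ -749.0 - 1380.0*I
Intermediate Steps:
w(t, r) = 2 + sqrt(-4 + t)
171 - 460*w(-5, 17) = 171 - 460*(2 + sqrt(-4 - 5)) = 171 - 460*(2 + sqrt(-9)) = 171 - 460*(2 + 3*I) = 171 + (-920 - 1380*I) = -749 - 1380*I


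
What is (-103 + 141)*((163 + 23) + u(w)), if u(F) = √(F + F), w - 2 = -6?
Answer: 7068 + 76*I*√2 ≈ 7068.0 + 107.48*I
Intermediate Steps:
w = -4 (w = 2 - 6 = -4)
u(F) = √2*√F (u(F) = √(2*F) = √2*√F)
(-103 + 141)*((163 + 23) + u(w)) = (-103 + 141)*((163 + 23) + √2*√(-4)) = 38*(186 + √2*(2*I)) = 38*(186 + 2*I*√2) = 7068 + 76*I*√2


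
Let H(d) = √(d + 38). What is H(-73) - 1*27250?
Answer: -27250 + I*√35 ≈ -27250.0 + 5.9161*I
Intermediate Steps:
H(d) = √(38 + d)
H(-73) - 1*27250 = √(38 - 73) - 1*27250 = √(-35) - 27250 = I*√35 - 27250 = -27250 + I*√35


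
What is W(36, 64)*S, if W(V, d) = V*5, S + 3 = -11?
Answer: -2520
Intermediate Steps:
S = -14 (S = -3 - 11 = -14)
W(V, d) = 5*V
W(36, 64)*S = (5*36)*(-14) = 180*(-14) = -2520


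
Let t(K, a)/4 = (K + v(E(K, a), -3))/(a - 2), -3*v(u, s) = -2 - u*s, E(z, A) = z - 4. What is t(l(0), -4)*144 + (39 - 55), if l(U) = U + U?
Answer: -464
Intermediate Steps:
l(U) = 2*U
E(z, A) = -4 + z
v(u, s) = ⅔ + s*u/3 (v(u, s) = -(-2 - u*s)/3 = -(-2 - s*u)/3 = ⅔ + s*u/3)
t(K, a) = 56/(3*(-2 + a)) (t(K, a) = 4*((K + (⅔ + (⅓)*(-3)*(-4 + K)))/(a - 2)) = 4*((K + (⅔ + (4 - K)))/(-2 + a)) = 4*((K + (14/3 - K))/(-2 + a)) = 4*(14/(3*(-2 + a))) = 56/(3*(-2 + a)))
t(l(0), -4)*144 + (39 - 55) = (56/(3*(-2 - 4)))*144 + (39 - 55) = ((56/3)/(-6))*144 - 16 = ((56/3)*(-⅙))*144 - 16 = -28/9*144 - 16 = -448 - 16 = -464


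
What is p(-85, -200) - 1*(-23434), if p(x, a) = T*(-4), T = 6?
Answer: 23410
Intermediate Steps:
p(x, a) = -24 (p(x, a) = 6*(-4) = -24)
p(-85, -200) - 1*(-23434) = -24 - 1*(-23434) = -24 + 23434 = 23410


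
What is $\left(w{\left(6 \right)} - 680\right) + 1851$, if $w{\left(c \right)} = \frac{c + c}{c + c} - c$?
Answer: $1166$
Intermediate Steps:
$w{\left(c \right)} = 1 - c$ ($w{\left(c \right)} = \frac{2 c}{2 c} - c = 2 c \frac{1}{2 c} - c = 1 - c$)
$\left(w{\left(6 \right)} - 680\right) + 1851 = \left(\left(1 - 6\right) - 680\right) + 1851 = \left(-5 - 680\right) + 1851 = -685 + 1851 = 1166$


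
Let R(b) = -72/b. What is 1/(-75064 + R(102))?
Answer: -17/1276100 ≈ -1.3322e-5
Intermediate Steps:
1/(-75064 + R(102)) = 1/(-75064 - 72/102) = 1/(-75064 - 72*1/102) = 1/(-75064 - 12/17) = 1/(-1276100/17) = -17/1276100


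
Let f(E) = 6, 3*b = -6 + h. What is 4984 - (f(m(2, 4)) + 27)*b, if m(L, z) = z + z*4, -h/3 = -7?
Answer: 4819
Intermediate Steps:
h = 21 (h = -3*(-7) = 21)
m(L, z) = 5*z (m(L, z) = z + 4*z = 5*z)
b = 5 (b = (-6 + 21)/3 = (⅓)*15 = 5)
4984 - (f(m(2, 4)) + 27)*b = 4984 - (6 + 27)*5 = 4984 - 33*5 = 4984 - 1*165 = 4984 - 165 = 4819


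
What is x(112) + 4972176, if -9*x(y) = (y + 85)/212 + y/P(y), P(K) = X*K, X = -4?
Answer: 263525324/53 ≈ 4.9722e+6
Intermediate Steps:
P(K) = -4*K
x(y) = -8/477 - y/1908 (x(y) = -((y + 85)/212 + y/((-4*y)))/9 = -((85 + y)*(1/212) + y*(-1/(4*y)))/9 = -((85/212 + y/212) - ¼)/9 = -(8/53 + y/212)/9 = -8/477 - y/1908)
x(112) + 4972176 = (-8/477 - 1/1908*112) + 4972176 = (-8/477 - 28/477) + 4972176 = -4/53 + 4972176 = 263525324/53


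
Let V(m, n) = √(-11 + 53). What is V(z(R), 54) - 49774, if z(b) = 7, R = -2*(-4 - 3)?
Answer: -49774 + √42 ≈ -49768.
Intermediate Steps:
R = 14 (R = -2*(-7) = 14)
V(m, n) = √42
V(z(R), 54) - 49774 = √42 - 49774 = -49774 + √42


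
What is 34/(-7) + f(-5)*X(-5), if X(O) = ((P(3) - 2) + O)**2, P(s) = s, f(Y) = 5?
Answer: 526/7 ≈ 75.143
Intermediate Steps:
X(O) = (1 + O)**2 (X(O) = ((3 - 2) + O)**2 = (1 + O)**2)
34/(-7) + f(-5)*X(-5) = 34/(-7) + 5*(1 - 5)**2 = 34*(-1/7) + 5*(-4)**2 = -34/7 + 5*16 = -34/7 + 80 = 526/7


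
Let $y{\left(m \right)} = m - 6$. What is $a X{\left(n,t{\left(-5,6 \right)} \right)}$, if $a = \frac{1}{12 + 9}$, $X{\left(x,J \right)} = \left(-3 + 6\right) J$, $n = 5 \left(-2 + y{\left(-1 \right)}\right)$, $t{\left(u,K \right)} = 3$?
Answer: $\frac{3}{7} \approx 0.42857$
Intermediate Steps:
$y{\left(m \right)} = -6 + m$ ($y{\left(m \right)} = m - 6 = -6 + m$)
$n = -45$ ($n = 5 \left(-2 - 7\right) = 5 \left(-9\right) = -45$)
$X{\left(x,J \right)} = 3 J$
$a = \frac{1}{21} \approx 0.047619$
$a X{\left(n,t{\left(-5,6 \right)} \right)} = \frac{3 \cdot 3}{21} = \frac{1}{21} \cdot 9 = \frac{3}{7}$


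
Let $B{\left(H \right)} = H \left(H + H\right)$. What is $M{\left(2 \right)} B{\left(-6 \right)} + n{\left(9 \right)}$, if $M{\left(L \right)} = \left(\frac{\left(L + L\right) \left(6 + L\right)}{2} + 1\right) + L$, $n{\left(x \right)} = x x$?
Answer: $1449$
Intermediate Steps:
$n{\left(x \right)} = x^{2}$
$B{\left(H \right)} = 2 H^{2}$ ($B{\left(H \right)} = H 2 H = 2 H^{2}$)
$M{\left(L \right)} = 1 + L + L \left(6 + L\right)$ ($M{\left(L \right)} = \left(2 L \left(6 + L\right) \frac{1}{2} + 1\right) + L = \left(L \left(6 + L\right) + 1\right) + L = \left(1 + L \left(6 + L\right)\right) + L = 1 + L + L \left(6 + L\right)$)
$M{\left(2 \right)} B{\left(-6 \right)} + n{\left(9 \right)} = \left(1 + 2^{2} + 7 \cdot 2\right) 2 \left(-6\right)^{2} + 9^{2} = \left(1 + 4 + 14\right) 2 \cdot 36 + 81 = 19 \cdot 72 + 81 = 1368 + 81 = 1449$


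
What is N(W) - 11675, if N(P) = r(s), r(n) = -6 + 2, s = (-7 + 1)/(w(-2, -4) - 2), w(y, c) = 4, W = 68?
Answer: -11679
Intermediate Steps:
s = -3 (s = (-7 + 1)/(4 - 2) = -6/2 = -6*½ = -3)
r(n) = -4
N(P) = -4
N(W) - 11675 = -4 - 11675 = -11679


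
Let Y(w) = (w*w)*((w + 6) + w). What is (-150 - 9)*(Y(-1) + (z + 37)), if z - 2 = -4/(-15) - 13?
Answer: -24062/5 ≈ -4812.4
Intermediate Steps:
z = -161/15 (z = 2 + (-4/(-15) - 13) = 2 + (-4*(-1/15) - 13) = 2 + (4/15 - 13) = 2 - 191/15 = -161/15 ≈ -10.733)
Y(w) = w²*(6 + 2*w) (Y(w) = w²*((6 + w) + w) = w²*(6 + 2*w))
(-150 - 9)*(Y(-1) + (z + 37)) = (-150 - 9)*(2*(-1)²*(3 - 1) + (-161/15 + 37)) = -159*(2*1*2 + 394/15) = -159*(4 + 394/15) = -159*454/15 = -24062/5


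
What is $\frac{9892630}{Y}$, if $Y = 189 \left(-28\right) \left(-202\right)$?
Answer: $\frac{4946315}{534492} \approx 9.2542$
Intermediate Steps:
$Y = 1068984$ ($Y = \left(-5292\right) \left(-202\right) = 1068984$)
$\frac{9892630}{Y} = \frac{9892630}{1068984} = 9892630 \cdot \frac{1}{1068984} = \frac{4946315}{534492}$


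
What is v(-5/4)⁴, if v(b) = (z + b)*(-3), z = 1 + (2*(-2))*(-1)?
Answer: 4100625/256 ≈ 16018.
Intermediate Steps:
z = 5 (z = 1 - 4*(-1) = 1 + 4 = 5)
v(b) = -15 - 3*b (v(b) = (5 + b)*(-3) = -15 - 3*b)
v(-5/4)⁴ = (-15 - (-15)/4)⁴ = (-15 - 3*(-5/4))⁴ = (-15 + 15/4)⁴ = (-45/4)⁴ = 4100625/256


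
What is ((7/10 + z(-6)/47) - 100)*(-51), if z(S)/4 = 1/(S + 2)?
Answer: 2380731/470 ≈ 5065.4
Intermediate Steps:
z(S) = 4/(2 + S) (z(S) = 4/(S + 2) = 4/(2 + S))
((7/10 + z(-6)/47) - 100)*(-51) = ((7/10 + (4/(2 - 6))/47) - 100)*(-51) = ((7*(⅒) + (4/(-4))*(1/47)) - 100)*(-51) = ((7/10 + (4*(-¼))*(1/47)) - 100)*(-51) = ((7/10 - 1*1/47) - 100)*(-51) = ((7/10 - 1/47) - 100)*(-51) = (319/470 - 100)*(-51) = -46681/470*(-51) = 2380731/470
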